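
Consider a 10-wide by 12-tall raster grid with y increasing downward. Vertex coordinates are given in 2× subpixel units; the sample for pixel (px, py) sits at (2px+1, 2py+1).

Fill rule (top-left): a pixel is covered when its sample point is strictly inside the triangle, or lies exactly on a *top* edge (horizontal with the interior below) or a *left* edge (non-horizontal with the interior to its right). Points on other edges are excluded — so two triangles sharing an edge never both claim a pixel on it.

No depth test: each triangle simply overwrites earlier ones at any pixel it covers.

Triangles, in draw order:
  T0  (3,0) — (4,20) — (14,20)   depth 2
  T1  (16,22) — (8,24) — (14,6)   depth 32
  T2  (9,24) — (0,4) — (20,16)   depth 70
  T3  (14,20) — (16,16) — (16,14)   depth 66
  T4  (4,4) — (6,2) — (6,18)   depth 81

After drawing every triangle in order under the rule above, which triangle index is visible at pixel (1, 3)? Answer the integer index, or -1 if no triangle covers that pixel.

T0:
  2·area = 200  (B↔C swapped to make it positive)
  edge (3, 0)→(14, 20): d=(11,20) right/bottom  bias=-1
  edge (14, 20)→(4, 20): d=(-10,0) right/bottom  bias=-1
  edge (4, 20)→(3, 0): d=(-1,-20) top-left  bias=+0
    (2,2)@(5, 5): e=[15,150,35] → █
    (3,2)@(7, 5): e=[-25,150,75] → ·
    (2,3)@(5, 7): e=[37,130,33] → █
    (3,3)@(7, 7): e=[-3,130,73] → ·
    (2,4)@(5, 9): e=[59,110,31] → █
    (3,4)@(7, 9): e=[19,110,71] → █
    (4,4)@(9, 9): e=[-21,110,111] → ·
    (2,5)@(5, 11): e=[81,90,29] → █
    (4,5)@(9, 11): e=[1,90,109] → █
    (5,5)@(11, 11): e=[-39,90,149] → ·
    (2,6)@(5, 13): e=[103,70,27] → █
    (5,6)@(11, 13): e=[-17,70,147] → ·
  covered (23 px):
    · · · · · · · · · ·
    · · · · · · · · · ·
    · · █ · · · · · · ·
    · · █ · · · · · · ·
    · · █ █ · · · · · ·
    · · █ █ █ · · · · ·
    · · █ █ █ · · · · ·
    · · █ █ █ █ · · · ·
    · · █ █ █ █ · · · ·
    · · █ █ █ █ █ · · ·
    · · · · · · · · · ·
    · · · · · · · · · ·
T1:
  2·area = 132
  edge (16, 22)→(8, 24): d=(-8,2) right/bottom  bias=-1
  edge (8, 24)→(14, 6): d=(6,-18) top-left  bias=+0
  edge (14, 6)→(16, 22): d=(2,16) right/bottom  bias=-1
    (7,1)@(15, 3): e=[154,0,-22] → ·  [on edge]
    (6,4)@(13, 9): e=[110,0,22] → █  [on edge]
    (7,4)@(15, 9): e=[106,36,-10] → ·
    (6,5)@(13, 11): e=[94,12,26] → █
    (7,5)@(15, 11): e=[90,48,-6] → ·
    (6,6)@(13, 13): e=[78,24,30] → █
    (7,6)@(15, 13): e=[74,60,-2] → ·
    (5,7)@(11, 15): e=[66,0,66] → █  [on edge]
    (7,7)@(15, 15): e=[58,72,2] → █
    (8,7)@(17, 15): e=[54,108,-30] → ·
    (5,8)@(11, 17): e=[50,12,70] → █
    (8,8)@(17, 17): e=[38,120,-26] → ·
    (4,10)@(9, 21): e=[22,0,110] → █  [on edge]
  covered (18 px):
    · · · · · · · · · ·
    · · · · · · · · · ·
    · · · · · · · · · ·
    · · · · · · · · · ·
    · · · · · · █ · · ·
    · · · · · · █ · · ·
    · · · · · · █ · · ·
    · · · · · █ █ █ · ·
    · · · · · █ █ █ · ·
    · · · · · █ █ █ · ·
    · · · · █ █ █ █ · ·
    · · · · █ █ · · · ·
T2:
  2·area = 292
  edge (9, 24)→(0, 4): d=(-9,-20) top-left  bias=+0
  edge (0, 4)→(20, 16): d=(20,12) right/bottom  bias=-1
  edge (20, 16)→(9, 24): d=(-11,8) right/bottom  bias=-1
    (0,2)@(1, 5): e=[11,8,273] → █
    (1,2)@(3, 5): e=[51,-16,257] → ·
    (0,3)@(1, 7): e=[-7,48,251] → ·
    (1,3)@(3, 7): e=[33,24,235] → █
    (2,3)@(5, 7): e=[73,0,219] → ·  [on edge]
    (1,4)@(3, 9): e=[15,64,213] → █
    (2,4)@(5, 9): e=[55,40,197] → █
    (3,4)@(7, 9): e=[95,16,181] → █
    (4,4)@(9, 9): e=[135,-8,165] → ·
    (1,5)@(3, 11): e=[-3,104,191] → ·
    (2,5)@(5, 11): e=[37,80,175] → █
    (4,5)@(9, 11): e=[117,32,143] → █
    (7,6)@(15, 13): e=[219,0,73] → ·  [on edge]
  covered (36 px):
    · · · · · · · · · ·
    · · · · · · · · · ·
    █ · · · · · · · · ·
    · █ · · · · · · · ·
    · █ █ █ · · · · · ·
    · · █ █ █ █ · · · ·
    · · █ █ █ █ █ · · ·
    · · █ █ █ █ █ █ █ ·
    · · · █ █ █ █ █ █ ·
    · · · █ █ █ █ █ · ·
    · · · · █ █ █ · · ·
    · · · · █ · · · · ·
T3:
  2·area = 4  (B↔C swapped to make it positive)
  edge (14, 20)→(16, 14): d=(2,-6) top-left  bias=+0
  edge (16, 14)→(16, 16): d=(0,2) right/bottom  bias=-1
  edge (16, 16)→(14, 20): d=(-2,4) right/bottom  bias=-1
    (9,2)@(19, 5): e=[0,-6,10] → ·  [on edge]
    (8,5)@(17, 11): e=[0,-2,6] → ·  [on edge]
    (7,8)@(15, 17): e=[0,2,2] → █  [on edge]
    (8,8)@(17, 17): e=[12,-2,-6] → ·
    (7,9)@(15, 19): e=[4,2,-2] → ·
    (6,11)@(13, 23): e=[0,6,-2] → ·  [on edge]
  covered (1 px):
    · · · · · · · · · ·
    · · · · · · · · · ·
    · · · · · · · · · ·
    · · · · · · · · · ·
    · · · · · · · · · ·
    · · · · · · · · · ·
    · · · · · · · · · ·
    · · · · · · · · · ·
    · · · · · · · █ · ·
    · · · · · · · · · ·
    · · · · · · · · · ·
    · · · · · · · · · ·
T4:
  2·area = 32
  edge (4, 4)→(6, 2): d=(2,-2) top-left  bias=+0
  edge (6, 2)→(6, 18): d=(0,16) right/bottom  bias=-1
  edge (6, 18)→(4, 4): d=(-2,-14) top-left  bias=+0
    (3,0)@(7, 1): e=[0,-16,48] → ·  [on edge]
    (2,1)@(5, 3): e=[0,16,16] → █  [on edge]
    (3,1)@(7, 3): e=[4,-16,44] → ·
    (1,2)@(3, 5): e=[0,48,-16] → ·  [on edge]
    (2,2)@(5, 5): e=[4,16,12] → █
    (3,2)@(7, 5): e=[8,-16,40] → ·
    (0,3)@(1, 7): e=[0,80,-48] → ·  [on edge]
    (2,3)@(5, 7): e=[8,16,8] → █
    (3,3)@(7, 7): e=[12,-16,36] → ·
    (2,4)@(5, 9): e=[12,16,4] → █
    (3,4)@(7, 9): e=[16,-16,32] → ·
    (2,5)@(5, 11): e=[16,16,0] → █  [on edge]
  covered (5 px):
    · · · · · · · · · ·
    · · █ · · · · · · ·
    · · █ · · · · · · ·
    · · █ · · · · · · ·
    · · █ · · · · · · ·
    · · █ · · · · · · ·
    · · · · · · · · · ·
    · · · · · · · · · ·
    · · · · · · · · · ·
    · · · · · · · · · ·
    · · · · · · · · · ·
    · · · · · · · · · ·

Z-buffer (winner per pixel, '.' = empty):
  . . . . . . . . . .
  . . 4 . . . . . . .
  2 . 4 . . . . . . .
  . 2 4 . . . . . . .
  . 2 4 2 . . 1 . . .
  . . 4 2 2 2 1 . . .
  . . 2 2 2 2 2 . . .
  . . 2 2 2 2 2 2 2 .
  . . 0 2 2 2 2 3 2 .
  . . 0 2 2 2 2 2 . .
  . . . . 2 2 2 1 . .
  . . . . 2 1 . . . .

Answer: 2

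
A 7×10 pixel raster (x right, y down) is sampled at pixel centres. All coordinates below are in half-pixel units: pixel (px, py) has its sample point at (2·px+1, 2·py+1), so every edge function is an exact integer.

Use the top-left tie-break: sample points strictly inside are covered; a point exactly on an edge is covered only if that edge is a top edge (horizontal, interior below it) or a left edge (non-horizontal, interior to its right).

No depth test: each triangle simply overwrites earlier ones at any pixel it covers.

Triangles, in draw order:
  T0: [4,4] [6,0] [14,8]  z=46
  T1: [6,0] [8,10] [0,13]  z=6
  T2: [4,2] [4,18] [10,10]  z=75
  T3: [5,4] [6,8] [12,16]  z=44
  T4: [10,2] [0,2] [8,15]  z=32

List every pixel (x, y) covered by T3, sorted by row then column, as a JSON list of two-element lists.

T0:
  2·area = 48
  edge (4, 4)→(6, 0): d=(2,-4) top-left  bias=+0
  edge (6, 0)→(14, 8): d=(8,8) right/bottom  bias=-1
  edge (14, 8)→(4, 4): d=(-10,-4) top-left  bias=+0
    (3,0)@(7, 1): e=[6,0,42] → ·  [on edge]
    (2,1)@(5, 3): e=[2,32,14] → █
    (3,1)@(7, 3): e=[10,16,22] → █
    (4,1)@(9, 3): e=[18,0,30] → ·  [on edge]
    (2,2)@(5, 5): e=[6,48,-6] → ·
    (3,2)@(7, 5): e=[14,32,2] → █
    (4,2)@(9, 5): e=[22,16,10] → █
    (5,2)@(11, 5): e=[30,0,18] → ·  [on edge]
    (3,3)@(7, 7): e=[18,48,-18] → ·
    (4,3)@(9, 7): e=[26,32,-10] → ·
    (6,3)@(13, 7): e=[42,0,6] → ·  [on edge]
  covered (4 px):
    · · · · · · ·
    · · █ █ · · ·
    · · · █ █ · ·
    · · · · · · ·
    · · · · · · ·
    · · · · · · ·
    · · · · · · ·
    · · · · · · ·
    · · · · · · ·
    · · · · · · ·
T1:
  2·area = 86
  edge (6, 0)→(8, 10): d=(2,10) right/bottom  bias=-1
  edge (8, 10)→(0, 13): d=(-8,3) right/bottom  bias=-1
  edge (0, 13)→(6, 0): d=(6,-13) top-left  bias=+0
    (2,1)@(5, 3): e=[16,65,5] → █
    (3,1)@(7, 3): e=[-4,59,31] → ·
    (2,2)@(5, 5): e=[20,49,17] → █
    (3,2)@(7, 5): e=[0,43,43] → ·  [on edge]
    (1,3)@(3, 7): e=[44,39,3] → █
    (3,3)@(7, 7): e=[4,27,55] → █
    (4,3)@(9, 7): e=[-16,21,81] → ·
    (1,4)@(3, 9): e=[48,23,15] → █
    (4,4)@(9, 9): e=[-12,5,93] → ·
    (0,5)@(1, 11): e=[72,13,1] → █
    (3,5)@(7, 11): e=[12,-5,79] → ·
    (0,6)@(1, 13): e=[76,-3,13] → ·
    (4,7)@(9, 15): e=[0,-43,129] → ·  [on edge]
  covered (11 px):
    · · · · · · ·
    · · █ · · · ·
    · · █ · · · ·
    · █ █ █ · · ·
    · █ █ █ · · ·
    █ █ █ · · · ·
    · · · · · · ·
    · · · · · · ·
    · · · · · · ·
    · · · · · · ·
T2:
  2·area = 96  (B↔C swapped to make it positive)
  edge (4, 2)→(10, 10): d=(6,8) right/bottom  bias=-1
  edge (10, 10)→(4, 18): d=(-6,8) right/bottom  bias=-1
  edge (4, 18)→(4, 2): d=(0,-16) top-left  bias=+0
    (2,2)@(5, 5): e=[10,70,16] → █
    (3,2)@(7, 5): e=[-6,54,48] → ·
    (2,3)@(5, 7): e=[22,58,16] → █
    (3,3)@(7, 7): e=[6,42,48] → █
    (4,3)@(9, 7): e=[-10,26,80] → ·
    (2,4)@(5, 9): e=[34,46,16] → █
    (4,4)@(9, 9): e=[2,14,80] → █
    (5,4)@(11, 9): e=[-14,-2,112] → ·
    (2,5)@(5, 11): e=[46,34,16] → █
    (5,5)@(11, 11): e=[-2,-14,112] → ·
    (2,6)@(5, 13): e=[58,22,16] → █
    (4,6)@(9, 13): e=[26,-10,80] → ·
  covered (12 px):
    · · · · · · ·
    · · · · · · ·
    · · █ · · · ·
    · · █ █ · · ·
    · · █ █ █ · ·
    · · █ █ █ · ·
    · · █ █ · · ·
    · · █ · · · ·
    · · · · · · ·
    · · · · · · ·
T3:
  2·area = 16  (B↔C swapped to make it positive)
  edge (5, 4)→(12, 16): d=(7,12) right/bottom  bias=-1
  edge (12, 16)→(6, 8): d=(-6,-8) top-left  bias=+0
  edge (6, 8)→(5, 4): d=(-1,-4) top-left  bias=+0
    (3,4)@(7, 9): e=[11,2,3] → █
    (4,4)@(9, 9): e=[-13,18,11] → ·
    (3,5)@(7, 11): e=[25,-10,1] → ·
    (4,5)@(9, 11): e=[1,6,9] → █
    (5,5)@(11, 11): e=[-23,22,17] → ·
    (4,6)@(9, 13): e=[15,-6,7] → ·
  covered (2 px):
    · · · · · · ·
    · · · · · · ·
    · · · · · · ·
    · · · · · · ·
    · · · █ · · ·
    · · · · █ · ·
    · · · · · · ·
    · · · · · · ·
    · · · · · · ·
    · · · · · · ·
T4:
  2·area = 130  (B↔C swapped to make it positive)
  edge (10, 2)→(8, 15): d=(-2,13) right/bottom  bias=-1
  edge (8, 15)→(0, 2): d=(-8,-13) top-left  bias=+0
  edge (0, 2)→(10, 2): d=(10,0) top-left  bias=+0
    (0,1)@(1, 3): e=[115,5,10] → █
    (1,1)@(3, 3): e=[89,31,10] → █
    (2,1)@(5, 3): e=[63,57,10] → █
    (3,1)@(7, 3): e=[37,83,10] → █
    (4,1)@(9, 3): e=[11,109,10] → █
    (5,1)@(11, 3): e=[-15,135,10] → ·
    (0,2)@(1, 5): e=[111,-11,30] → ·
    (1,2)@(3, 5): e=[85,15,30] → █
    (5,2)@(11, 5): e=[-19,119,30] → ·
    (1,3)@(3, 7): e=[81,-1,50] → ·
    (2,3)@(5, 7): e=[55,25,50] → █
    (5,3)@(11, 7): e=[-23,103,50] → ·
  covered (16 px):
    · · · · · · ·
    █ █ █ █ █ · ·
    · █ █ █ █ · ·
    · · █ █ █ · ·
    · · █ █ · · ·
    · · · █ · · ·
    · · · █ · · ·
    · · · · · · ·
    · · · · · · ·
    · · · · · · ·

Final: [[3,4],[4,5]]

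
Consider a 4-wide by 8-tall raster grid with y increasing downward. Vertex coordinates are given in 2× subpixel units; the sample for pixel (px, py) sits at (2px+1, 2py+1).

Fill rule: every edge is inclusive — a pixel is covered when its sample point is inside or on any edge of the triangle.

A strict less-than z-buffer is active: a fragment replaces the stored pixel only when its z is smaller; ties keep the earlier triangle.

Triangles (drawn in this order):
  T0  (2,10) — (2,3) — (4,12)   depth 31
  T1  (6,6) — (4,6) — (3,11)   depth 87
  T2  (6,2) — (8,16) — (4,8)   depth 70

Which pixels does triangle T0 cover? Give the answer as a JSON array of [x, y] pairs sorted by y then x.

T0:
  2·area = 14
  edge (2, 10)→(2, 3): d=(0,-7) inclusive
  edge (2, 3)→(4, 12): d=(2,9) inclusive
  edge (4, 12)→(2, 10): d=(-2,-2) inclusive
    (0,4)@(1, 9): e=[-7,21,0] → ·  [on edge]
    (1,4)@(3, 9): e=[7,3,4] → #
    (2,4)@(5, 9): e=[21,-15,8] → ·
    (1,5)@(3, 11): e=[7,7,0] → #  [on edge]
    (2,5)@(5, 11): e=[21,-11,4] → ·
    (1,6)@(3, 13): e=[7,11,-4] → ·
    (2,6)@(5, 13): e=[21,-7,0] → ·  [on edge]
    (3,7)@(7, 15): e=[35,-21,0] → ·  [on edge]
  covered (2 px):
    · · · ·
    · · · ·
    · · · ·
    · · · ·
    · # · ·
    · # · ·
    · · · ·
    · · · ·
T1:
  2·area = 10  (B↔C swapped to make it positive)
  edge (6, 6)→(3, 11): d=(-3,5) inclusive
  edge (3, 11)→(4, 6): d=(1,-5) inclusive
  edge (4, 6)→(6, 6): d=(2,0) inclusive
    (2,0)@(5, 1): e=[20,0,-10] → ·  [on edge]
    (2,3)@(5, 7): e=[2,6,2] → #
    (3,3)@(7, 7): e=[-8,16,2] → ·
    (2,4)@(5, 9): e=[-4,8,6] → ·
    (1,5)@(3, 11): e=[0,0,10] → #  [on edge]
    (2,5)@(5, 11): e=[-10,10,10] → ·
    (1,6)@(3, 13): e=[-6,2,14] → ·
  covered (2 px):
    · · · ·
    · · · ·
    · · · ·
    · · # ·
    · · · ·
    · # · ·
    · · · ·
    · · · ·
T2:
  2·area = 40
  edge (6, 2)→(8, 16): d=(2,14) inclusive
  edge (8, 16)→(4, 8): d=(-4,-8) inclusive
  edge (4, 8)→(6, 2): d=(2,-6) inclusive
    (2,2)@(5, 5): e=[20,20,0] → #  [on edge]
    (3,2)@(7, 5): e=[-8,36,12] → ·
    (2,3)@(5, 7): e=[24,12,4] → #
    (3,3)@(7, 7): e=[-4,28,16] → ·
    (2,4)@(5, 9): e=[28,4,8] → #
    (3,4)@(7, 9): e=[0,20,20] → #  [on edge]
    (1,5)@(3, 11): e=[60,-20,0] → ·  [on edge]
    (2,5)@(5, 11): e=[32,-4,12] → ·
    (3,5)@(7, 11): e=[4,12,24] → #
    (3,6)@(7, 13): e=[8,4,28] → #
    (3,7)@(7, 15): e=[12,-4,32] → ·
  covered (6 px):
    · · · ·
    · · · ·
    · · # ·
    · · # ·
    · · # #
    · · · #
    · · · #
    · · · ·

Result: [[1,4],[1,5]]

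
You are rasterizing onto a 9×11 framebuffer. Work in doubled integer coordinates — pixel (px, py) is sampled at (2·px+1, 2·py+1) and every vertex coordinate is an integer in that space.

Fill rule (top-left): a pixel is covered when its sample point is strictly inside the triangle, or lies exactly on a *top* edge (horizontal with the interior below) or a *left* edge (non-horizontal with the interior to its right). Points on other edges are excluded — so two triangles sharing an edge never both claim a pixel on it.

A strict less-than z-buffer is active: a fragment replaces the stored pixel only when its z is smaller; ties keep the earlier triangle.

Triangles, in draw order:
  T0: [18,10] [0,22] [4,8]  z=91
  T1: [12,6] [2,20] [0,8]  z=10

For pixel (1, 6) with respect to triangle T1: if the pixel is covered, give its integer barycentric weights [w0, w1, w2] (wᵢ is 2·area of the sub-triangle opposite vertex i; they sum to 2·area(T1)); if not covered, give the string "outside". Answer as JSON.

T0:
  2·area = 204
  edge (18, 10)→(0, 22): d=(-18,12) right/bottom  bias=-1
  edge (0, 22)→(4, 8): d=(4,-14) top-left  bias=+0
  edge (4, 8)→(18, 10): d=(14,2) right/bottom  bias=-1
    (2,4)@(5, 9): e=[174,18,12] → █
    (3,4)@(7, 9): e=[150,46,8] → █
    (4,4)@(9, 9): e=[126,74,4] → █
    (5,4)@(11, 9): e=[102,102,0] → ·  [on edge]
    (2,5)@(5, 11): e=[138,26,40] → █
    (5,5)@(11, 11): e=[66,110,28] → █
    (6,5)@(13, 11): e=[42,138,24] → █
    (7,5)@(15, 11): e=[18,166,20] → █
    (8,5)@(17, 11): e=[-6,194,16] → ·
    (1,6)@(3, 13): e=[126,6,72] → █
    (7,6)@(15, 13): e=[-18,174,48] → ·
    (1,7)@(3, 15): e=[90,14,100] → █
  covered (25 px):
    · · · · · · · · ·
    · · · · · · · · ·
    · · · · · · · · ·
    · · · · · · · · ·
    · · █ █ █ · · · ·
    · · █ █ █ █ █ █ ·
    · █ █ █ █ █ █ · ·
    · █ █ █ █ · · · ·
    · █ █ █ · · · · ·
    █ █ · · · · · · ·
    █ · · · · · · · ·
T1:
  2·area = 148
  edge (12, 6)→(2, 20): d=(-10,14) right/bottom  bias=-1
  edge (2, 20)→(0, 8): d=(-2,-12) top-left  bias=+0
  edge (0, 8)→(12, 6): d=(12,-2) top-left  bias=+0
    (3,3)@(7, 7): e=[60,86,2] → █
    (4,3)@(9, 7): e=[32,110,6] → █
    (5,3)@(11, 7): e=[4,134,10] → █
    (6,3)@(13, 7): e=[-24,158,14] → ·
    (0,4)@(1, 9): e=[124,10,14] → █
    (1,4)@(3, 9): e=[96,34,18] → █
    (2,4)@(5, 9): e=[68,58,22] → █
    (5,4)@(11, 9): e=[-16,130,34] → ·
    (0,5)@(1, 11): e=[104,6,38] → █
    (4,5)@(9, 11): e=[-8,102,54] → ·
    (0,6)@(1, 13): e=[84,2,62] → █
    (3,6)@(7, 13): e=[0,74,74] → ·  [on edge]
  covered (18 px):
    · · · · · · · · ·
    · · · · · · · · ·
    · · · · · · · · ·
    · · · █ █ █ · · ·
    █ █ █ █ █ · · · ·
    █ █ █ █ · · · · ·
    █ █ █ · · · · · ·
    · █ █ · · · · · ·
    · █ · · · · · · ·
    · · · · · · · · ·
    · · · · · · · · ·

Result: [26,66,56]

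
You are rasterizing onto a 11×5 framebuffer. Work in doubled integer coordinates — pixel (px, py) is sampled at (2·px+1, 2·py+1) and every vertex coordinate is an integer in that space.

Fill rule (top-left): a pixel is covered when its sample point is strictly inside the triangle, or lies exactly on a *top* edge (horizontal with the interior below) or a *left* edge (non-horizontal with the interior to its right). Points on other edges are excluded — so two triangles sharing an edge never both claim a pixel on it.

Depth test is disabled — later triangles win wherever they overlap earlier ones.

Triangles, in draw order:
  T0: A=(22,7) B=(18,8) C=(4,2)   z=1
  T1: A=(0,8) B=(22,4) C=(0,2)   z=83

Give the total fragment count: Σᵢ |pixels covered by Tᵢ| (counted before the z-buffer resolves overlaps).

T0:
  2·area = 38
  edge (22, 7)→(18, 8): d=(-4,1) right/bottom  bias=-1
  edge (18, 8)→(4, 2): d=(-14,-6) top-left  bias=+0
  edge (4, 2)→(22, 7): d=(18,5) right/bottom  bias=-1
    (3,1)@(7, 3): e=[31,4,3] → #
    (4,1)@(9, 3): e=[29,16,-7] → ·
    (3,2)@(7, 5): e=[23,-24,39] → ·
    (5,2)@(11, 5): e=[19,0,19] → #  [on edge]
    (6,2)@(13, 5): e=[17,12,9] → #
    (7,2)@(15, 5): e=[15,24,-1] → ·
    (5,3)@(11, 7): e=[11,-28,55] → ·
    (6,3)@(13, 7): e=[9,-16,45] → ·
    (8,3)@(17, 7): e=[5,8,25] → #
    (9,3)@(19, 7): e=[3,20,15] → #
    (10,3)@(21, 7): e=[1,32,5] → #
    (8,4)@(17, 9): e=[-3,-20,61] → ·
  covered (6 px):
    · · · · · · · · · · ·
    · · · # · · · · · · ·
    · · · · · # # · · · ·
    · · · · · · · · # # #
    · · · · · · · · · · ·
T1:
  2·area = 132  (B↔C swapped to make it positive)
  edge (0, 8)→(0, 2): d=(0,-6) top-left  bias=+0
  edge (0, 2)→(22, 4): d=(22,2) right/bottom  bias=-1
  edge (22, 4)→(0, 8): d=(-22,4) right/bottom  bias=-1
    (0,1)@(1, 3): e=[6,20,106] → #
    (1,1)@(3, 3): e=[18,16,98] → #
    (2,1)@(5, 3): e=[30,12,90] → #
    (3,1)@(7, 3): e=[42,8,82] → #
    (4,1)@(9, 3): e=[54,4,74] → #
    (5,1)@(11, 3): e=[66,0,66] → ·  [on edge]
    (0,2)@(1, 5): e=[6,64,62] → #
    (5,2)@(11, 5): e=[66,44,22] → #
    (6,2)@(13, 5): e=[78,40,14] → #
    (7,2)@(15, 5): e=[90,36,6] → #
    (8,2)@(17, 5): e=[102,32,-2] → ·
    (0,3)@(1, 7): e=[6,108,18] → #
  covered (16 px):
    · · · · · · · · · · ·
    # # # # # · · · · · ·
    # # # # # # # # · · ·
    # # # · · · · · · · ·
    · · · · · · · · · · ·

Result: 22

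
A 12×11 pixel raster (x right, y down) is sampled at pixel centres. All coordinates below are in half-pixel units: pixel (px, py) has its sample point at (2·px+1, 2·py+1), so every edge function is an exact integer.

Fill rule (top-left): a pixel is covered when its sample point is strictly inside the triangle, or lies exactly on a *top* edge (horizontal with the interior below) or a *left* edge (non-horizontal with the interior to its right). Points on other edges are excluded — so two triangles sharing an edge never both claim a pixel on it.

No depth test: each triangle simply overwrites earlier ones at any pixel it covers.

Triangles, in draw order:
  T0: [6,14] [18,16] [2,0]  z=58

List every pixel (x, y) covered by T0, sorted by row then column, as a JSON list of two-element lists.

T0:
  2·area = 160  (B↔C swapped to make it positive)
  edge (6, 14)→(2, 0): d=(-4,-14) top-left  bias=+0
  edge (2, 0)→(18, 16): d=(16,16) right/bottom  bias=-1
  edge (18, 16)→(6, 14): d=(-12,-2) top-left  bias=+0
    (1,0)@(3, 1): e=[10,0,150] → .  [on edge]
    (1,1)@(3, 3): e=[2,32,126] → X
    (2,1)@(5, 3): e=[30,0,130] → .  [on edge]
    (1,2)@(3, 5): e=[-6,64,102] → .
    (2,2)@(5, 5): e=[22,32,106] → X
    (3,2)@(7, 5): e=[50,0,110] → .  [on edge]
    (2,3)@(5, 7): e=[14,64,82] → X
    (3,3)@(7, 7): e=[42,32,86] → X
    (4,3)@(9, 7): e=[70,0,90] → .  [on edge]
    (2,4)@(5, 9): e=[6,96,58] → X
    (4,4)@(9, 9): e=[62,32,66] → X
    (5,4)@(11, 9): e=[90,0,70] → .  [on edge]
    (6,5)@(13, 11): e=[110,0,50] → .  [on edge]
    (7,6)@(15, 13): e=[130,0,30] → .  [on edge]
    (8,7)@(17, 15): e=[150,0,10] → .  [on edge]
    (9,8)@(19, 17): e=[170,0,-10] → .  [on edge]
    (10,9)@(21, 19): e=[190,0,-30] → .  [on edge]
    (11,10)@(23, 21): e=[210,0,-50] → .  [on edge]
  covered (16 px):
    . . . . . . . . . . . .
    . X . . . . . . . . . .
    . . X . . . . . . . . .
    . . X X . . . . . . . .
    . . X X X . . . . . . .
    . . . X X X . . . . . .
    . . . X X X X . . . . .
    . . . . . . X X . . . .
    . . . . . . . . . . . .
    . . . . . . . . . . . .
    . . . . . . . . . . . .

Final: [[1,1],[2,2],[2,3],[3,3],[2,4],[3,4],[4,4],[3,5],[4,5],[5,5],[3,6],[4,6],[5,6],[6,6],[6,7],[7,7]]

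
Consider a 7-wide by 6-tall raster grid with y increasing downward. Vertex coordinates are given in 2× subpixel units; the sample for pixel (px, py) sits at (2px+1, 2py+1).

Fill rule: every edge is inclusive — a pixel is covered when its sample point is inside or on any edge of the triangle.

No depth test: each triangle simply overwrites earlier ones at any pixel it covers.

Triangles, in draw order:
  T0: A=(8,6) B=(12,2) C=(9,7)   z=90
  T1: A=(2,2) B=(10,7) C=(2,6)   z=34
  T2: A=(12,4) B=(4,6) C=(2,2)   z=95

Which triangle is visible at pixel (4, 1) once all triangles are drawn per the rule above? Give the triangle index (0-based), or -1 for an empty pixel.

T0:
  2·area = 8
  edge (8, 6)→(12, 2): d=(4,-4) inclusive
  edge (12, 2)→(9, 7): d=(-3,5) inclusive
  edge (9, 7)→(8, 6): d=(-1,-1) inclusive
    (1,0)@(3, 1): e=[-40,48,0] → ·  [on edge]
    (6,0)@(13, 1): e=[0,-2,10] → ·  [on edge]
    (2,1)@(5, 3): e=[-24,32,0] → ·  [on edge]
    (5,1)@(11, 3): e=[0,2,6] → #  [on edge]
    (6,1)@(13, 3): e=[8,-8,8] → ·
    (3,2)@(7, 5): e=[-8,16,0] → ·  [on edge]
    (4,2)@(9, 5): e=[0,6,2] → #  [on edge]
    (5,2)@(11, 5): e=[8,-4,4] → ·
    (3,3)@(7, 7): e=[0,10,-2] → ·  [on edge]
    (4,3)@(9, 7): e=[8,0,0] → #  [on edge]
    (5,3)@(11, 7): e=[16,-10,2] → ·
    (2,4)@(5, 9): e=[0,14,-6] → ·  [on edge]
    (5,4)@(11, 9): e=[24,-16,0] → ·  [on edge]
    (1,5)@(3, 11): e=[0,18,-10] → ·  [on edge]
    (6,5)@(13, 11): e=[40,-32,0] → ·  [on edge]
  covered (3 px):
    · · · · · · ·
    · · · · · # ·
    · · · · # · ·
    · · · · # · ·
    · · · · · · ·
    · · · · · · ·
T1:
  2·area = 32
  edge (2, 2)→(10, 7): d=(8,5) inclusive
  edge (10, 7)→(2, 6): d=(-8,-1) inclusive
  edge (2, 6)→(2, 2): d=(0,-4) inclusive
    (1,1)@(3, 3): e=[3,25,4] → #
    (2,1)@(5, 3): e=[-7,27,12] → ·
    (1,2)@(3, 5): e=[19,9,4] → #
    (2,2)@(5, 5): e=[9,11,12] → #
    (3,2)@(7, 5): e=[-1,13,20] → ·
    (1,3)@(3, 7): e=[35,-7,4] → ·
    (2,3)@(5, 7): e=[25,-5,12] → ·
  covered (3 px):
    · · · · · · ·
    · # · · · · ·
    · # # · · · ·
    · · · · · · ·
    · · · · · · ·
    · · · · · · ·
T2:
  2·area = 36
  edge (12, 4)→(4, 6): d=(-8,2) inclusive
  edge (4, 6)→(2, 2): d=(-2,-4) inclusive
  edge (2, 2)→(12, 4): d=(10,2) inclusive
    (1,1)@(3, 3): e=[26,2,8] → #
    (2,1)@(5, 3): e=[22,10,4] → #
    (3,1)@(7, 3): e=[18,18,0] → #  [on edge]
    (4,1)@(9, 3): e=[14,26,-4] → ·
    (1,2)@(3, 5): e=[10,-2,28] → ·
    (2,2)@(5, 5): e=[6,6,24] → #
    (4,2)@(9, 5): e=[-2,22,16] → ·
    (2,3)@(5, 7): e=[-10,2,44] → ·
    (3,3)@(7, 7): e=[-14,10,40] → ·
  covered (5 px):
    · · · · · · ·
    · # # # · · ·
    · · # # · · ·
    · · · · · · ·
    · · · · · · ·
    · · · · · · ·

Z-buffer (winner per pixel, '.' = empty):
  . . . . . . .
  . 2 2 2 . 0 .
  . 1 2 2 0 . .
  . . . . 0 . .
  . . . . . . .
  . . . . . . .

Final: -1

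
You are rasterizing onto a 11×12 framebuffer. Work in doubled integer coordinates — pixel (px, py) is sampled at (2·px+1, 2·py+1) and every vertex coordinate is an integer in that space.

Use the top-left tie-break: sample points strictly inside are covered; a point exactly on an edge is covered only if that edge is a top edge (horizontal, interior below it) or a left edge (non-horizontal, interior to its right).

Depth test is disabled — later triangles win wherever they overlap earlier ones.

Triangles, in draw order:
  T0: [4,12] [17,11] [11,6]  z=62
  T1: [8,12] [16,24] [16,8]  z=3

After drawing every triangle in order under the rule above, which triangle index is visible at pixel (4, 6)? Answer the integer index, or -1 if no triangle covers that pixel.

T0:
  2·area = 71  (B↔C swapped to make it positive)
  edge (4, 12)→(11, 6): d=(7,-6) top-left  bias=+0
  edge (11, 6)→(17, 11): d=(6,5) right/bottom  bias=-1
  edge (17, 11)→(4, 12): d=(-13,1) right/bottom  bias=-1
    (2,0)@(5, 1): e=[-71,0,142] → ·  [on edge]
    (5,3)@(11, 7): e=[7,6,58] → #
    (6,3)@(13, 7): e=[19,-4,56] → ·
    (4,4)@(9, 9): e=[9,28,34] → #
    (6,4)@(13, 9): e=[33,8,30] → #
    (7,4)@(15, 9): e=[45,-2,28] → ·
    (3,5)@(7, 11): e=[11,50,10] → #
    (7,5)@(15, 11): e=[59,10,2] → #
    (8,5)@(17, 11): e=[71,0,0] → ·  [on edge]
    (3,6)@(7, 13): e=[25,62,-16] → ·
    (4,6)@(9, 13): e=[37,52,-18] → ·
    (5,6)@(11, 13): e=[49,42,-20] → ·
  covered (9 px):
    · · · · · · · · · · ·
    · · · · · · · · · · ·
    · · · · · · · · · · ·
    · · · · · # · · · · ·
    · · · · # # # · · · ·
    · · · # # # # # · · ·
    · · · · · · · · · · ·
    · · · · · · · · · · ·
    · · · · · · · · · · ·
    · · · · · · · · · · ·
    · · · · · · · · · · ·
    · · · · · · · · · · ·
T1:
  2·area = 128  (B↔C swapped to make it positive)
  edge (8, 12)→(16, 8): d=(8,-4) top-left  bias=+0
  edge (16, 8)→(16, 24): d=(0,16) right/bottom  bias=-1
  edge (16, 24)→(8, 12): d=(-8,-12) top-left  bias=+0
    (7,4)@(15, 9): e=[4,16,108] → #
    (8,4)@(17, 9): e=[12,-16,132] → ·
    (5,5)@(11, 11): e=[4,80,44] → #
    (6,5)@(13, 11): e=[12,48,68] → #
    (8,5)@(17, 11): e=[28,-16,116] → ·
    (4,6)@(9, 13): e=[12,112,4] → #
    (8,6)@(17, 13): e=[44,-16,100] → ·
    (4,7)@(9, 15): e=[28,112,-12] → ·
    (5,7)@(11, 15): e=[36,80,12] → #
    (8,7)@(17, 15): e=[60,-16,84] → ·
    (5,8)@(11, 17): e=[52,80,-4] → ·
    (6,8)@(13, 17): e=[60,48,20] → #
  covered (16 px):
    · · · · · · · · · · ·
    · · · · · · · · · · ·
    · · · · · · · · · · ·
    · · · · · · · · · · ·
    · · · · · · · # · · ·
    · · · · · # # # · · ·
    · · · · # # # # · · ·
    · · · · · # # # · · ·
    · · · · · · # # · · ·
    · · · · · · # # · · ·
    · · · · · · · # · · ·
    · · · · · · · · · · ·

Z-buffer (winner per pixel, '.' = empty):
  . . . . . . . . . . .
  . . . . . . . . . . .
  . . . . . . . . . . .
  . . . . . 0 . . . . .
  . . . . 0 0 0 1 . . .
  . . . 0 0 1 1 1 . . .
  . . . . 1 1 1 1 . . .
  . . . . . 1 1 1 . . .
  . . . . . . 1 1 . . .
  . . . . . . 1 1 . . .
  . . . . . . . 1 . . .
  . . . . . . . . . . .

Final: 1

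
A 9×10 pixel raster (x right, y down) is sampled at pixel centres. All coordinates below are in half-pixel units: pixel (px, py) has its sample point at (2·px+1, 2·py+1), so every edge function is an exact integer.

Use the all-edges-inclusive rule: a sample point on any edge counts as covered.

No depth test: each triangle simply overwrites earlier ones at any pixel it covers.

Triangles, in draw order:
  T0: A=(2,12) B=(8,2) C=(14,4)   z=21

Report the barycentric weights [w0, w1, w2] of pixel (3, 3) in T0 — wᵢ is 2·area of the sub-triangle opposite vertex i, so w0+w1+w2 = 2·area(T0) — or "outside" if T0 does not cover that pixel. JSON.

T0:
  2·area = 72
  edge (2, 12)→(8, 2): d=(6,-10) inclusive
  edge (8, 2)→(14, 4): d=(6,2) inclusive
  edge (14, 4)→(2, 12): d=(-12,8) inclusive
    (2,0)@(5, 1): e=[-36,0,108] → ·  [on edge]
    (4,1)@(9, 3): e=[16,4,52] → █
    (5,1)@(11, 3): e=[36,0,36] → █  [on edge]
    (6,1)@(13, 3): e=[56,-4,20] → ·
    (3,2)@(7, 5): e=[8,20,44] → █
    (6,2)@(13, 5): e=[68,8,-4] → ·
    (8,2)@(17, 5): e=[108,0,-36] → ·  [on edge]
    (2,3)@(5, 7): e=[0,36,36] → █  [on edge]
    (5,3)@(11, 7): e=[60,24,-12] → ·
    (2,4)@(5, 9): e=[12,48,12] → █
    (3,4)@(7, 9): e=[32,44,-4] → ·
    (4,4)@(9, 9): e=[52,40,-20] → ·
  covered (10 px):
    · · · · · · · · ·
    · · · · █ █ · · ·
    · · · █ █ █ · · ·
    · · █ █ █ · · · ·
    · · █ · · · · · ·
    · █ · · · · · · ·
    · · · · · · · · ·
    · · · · · · · · ·
    · · · · · · · · ·
    · · · · · · · · ·

Answer: [32,20,20]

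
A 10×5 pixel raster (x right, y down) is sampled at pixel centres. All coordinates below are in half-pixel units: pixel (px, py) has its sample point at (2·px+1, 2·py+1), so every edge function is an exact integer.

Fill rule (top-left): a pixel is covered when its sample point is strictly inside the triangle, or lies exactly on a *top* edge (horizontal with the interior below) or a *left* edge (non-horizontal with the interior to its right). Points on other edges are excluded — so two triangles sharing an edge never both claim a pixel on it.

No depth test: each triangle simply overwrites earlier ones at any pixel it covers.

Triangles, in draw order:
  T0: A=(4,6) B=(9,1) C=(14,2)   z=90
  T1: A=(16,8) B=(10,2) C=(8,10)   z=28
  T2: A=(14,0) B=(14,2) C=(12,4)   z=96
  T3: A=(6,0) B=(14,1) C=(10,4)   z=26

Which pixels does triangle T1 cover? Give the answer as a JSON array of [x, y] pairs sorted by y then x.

T0:
  2·area = 30
  edge (4, 6)→(9, 1): d=(5,-5) top-left  bias=+0
  edge (9, 1)→(14, 2): d=(5,1) right/bottom  bias=-1
  edge (14, 2)→(4, 6): d=(-10,4) right/bottom  bias=-1
    (4,0)@(9, 1): e=[0,0,30] → ·  [on edge]
    (3,1)@(7, 3): e=[0,12,18] → █  [on edge]
    (4,1)@(9, 3): e=[10,10,10] → █
    (5,1)@(11, 3): e=[20,8,2] → █
    (6,1)@(13, 3): e=[30,6,-6] → ·
    (9,1)@(19, 3): e=[60,0,-30] → ·  [on edge]
    (2,2)@(5, 5): e=[0,24,6] → █  [on edge]
    (3,2)@(7, 5): e=[10,22,-2] → ·
    (4,2)@(9, 5): e=[20,20,-10] → ·
    (5,2)@(11, 5): e=[30,18,-18] → ·
    (1,3)@(3, 7): e=[0,36,-6] → ·  [on edge]
    (2,3)@(5, 7): e=[10,34,-14] → ·
    (0,4)@(1, 9): e=[0,48,-18] → ·  [on edge]
  covered (4 px):
    · · · · · · · · · ·
    · · · █ █ █ · · · ·
    · · █ · · · · · · ·
    · · · · · · · · · ·
    · · · · · · · · · ·
T1:
  2·area = 60  (B↔C swapped to make it positive)
  edge (16, 8)→(8, 10): d=(-8,2) right/bottom  bias=-1
  edge (8, 10)→(10, 2): d=(2,-8) top-left  bias=+0
  edge (10, 2)→(16, 8): d=(6,6) right/bottom  bias=-1
    (4,0)@(9, 1): e=[70,-10,0] → ·  [on edge]
    (5,1)@(11, 3): e=[50,10,0] → ·  [on edge]
    (5,2)@(11, 5): e=[34,14,12] → █
    (6,2)@(13, 5): e=[30,30,0] → ·  [on edge]
    (4,3)@(9, 7): e=[22,2,36] → █
    (6,3)@(13, 7): e=[14,34,12] → █
    (7,3)@(15, 7): e=[10,50,0] → ·  [on edge]
    (4,4)@(9, 9): e=[6,6,48] → █
    (6,4)@(13, 9): e=[-2,38,24] → ·
    (8,4)@(17, 9): e=[-10,70,0] → ·  [on edge]
  covered (6 px):
    · · · · · · · · · ·
    · · · · · · · · · ·
    · · · · · █ · · · ·
    · · · · █ █ █ · · ·
    · · · · █ █ · · · ·
T2:
  2·area = 4
  edge (14, 0)→(14, 2): d=(0,2) right/bottom  bias=-1
  edge (14, 2)→(12, 4): d=(-2,2) right/bottom  bias=-1
  edge (12, 4)→(14, 0): d=(2,-4) top-left  bias=+0
    (7,0)@(15, 1): e=[-2,0,6] → ·  [on edge]
    (6,1)@(13, 3): e=[2,0,2] → ·  [on edge]
    (5,2)@(11, 5): e=[6,0,-2] → ·  [on edge]
    (4,3)@(9, 7): e=[10,0,-6] → ·  [on edge]
    (3,4)@(7, 9): e=[14,0,-10] → ·  [on edge]
  covered (0 px):
    · · · · · · · · · ·
    · · · · · · · · · ·
    · · · · · · · · · ·
    · · · · · · · · · ·
    · · · · · · · · · ·
T3:
  2·area = 28
  edge (6, 0)→(14, 1): d=(8,1) right/bottom  bias=-1
  edge (14, 1)→(10, 4): d=(-4,3) right/bottom  bias=-1
  edge (10, 4)→(6, 0): d=(-4,-4) top-left  bias=+0
    (3,0)@(7, 1): e=[7,21,0] → █  [on edge]
    (4,0)@(9, 1): e=[5,15,8] → █
    (5,0)@(11, 1): e=[3,9,16] → █
    (6,0)@(13, 1): e=[1,3,24] → █
    (7,0)@(15, 1): e=[-1,-3,32] → ·
    (3,1)@(7, 3): e=[23,13,-8] → ·
    (4,1)@(9, 3): e=[21,7,0] → █  [on edge]
    (6,1)@(13, 3): e=[17,-5,16] → ·
    (4,2)@(9, 5): e=[37,-1,-8] → ·
    (5,2)@(11, 5): e=[35,-7,0] → ·  [on edge]
    (6,3)@(13, 7): e=[49,-21,0] → ·  [on edge]
    (7,4)@(15, 9): e=[63,-35,0] → ·  [on edge]
  covered (6 px):
    · · · █ █ █ █ · · ·
    · · · · █ █ · · · ·
    · · · · · · · · · ·
    · · · · · · · · · ·
    · · · · · · · · · ·

Result: [[5,2],[4,3],[5,3],[6,3],[4,4],[5,4]]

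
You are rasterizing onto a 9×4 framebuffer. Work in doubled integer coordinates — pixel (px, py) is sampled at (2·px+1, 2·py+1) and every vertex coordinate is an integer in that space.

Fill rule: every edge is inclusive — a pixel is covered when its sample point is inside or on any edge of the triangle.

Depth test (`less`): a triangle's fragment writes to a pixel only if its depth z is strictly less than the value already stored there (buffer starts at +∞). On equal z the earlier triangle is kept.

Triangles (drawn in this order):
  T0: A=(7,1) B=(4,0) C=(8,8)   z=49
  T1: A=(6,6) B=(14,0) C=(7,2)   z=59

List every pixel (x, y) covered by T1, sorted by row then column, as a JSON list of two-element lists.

T0:
  2·area = 20  (B↔C swapped to make it positive)
  edge (7, 1)→(8, 8): d=(1,7) inclusive
  edge (8, 8)→(4, 0): d=(-4,-8) inclusive
  edge (4, 0)→(7, 1): d=(3,1) inclusive
    (2,0)@(5, 1): e=[14,4,2] → █
    (3,0)@(7, 1): e=[0,20,0] → █  [on edge]
    (4,0)@(9, 1): e=[-14,36,-2] → ·
    (2,1)@(5, 3): e=[16,-4,8] → ·
    (3,1)@(7, 3): e=[2,12,6] → █
    (4,1)@(9, 3): e=[-12,28,4] → ·
    (6,1)@(13, 3): e=[-40,60,0] → ·  [on edge]
    (3,2)@(7, 5): e=[4,4,12] → █
    (4,2)@(9, 5): e=[-10,20,10] → ·
    (3,3)@(7, 7): e=[6,-4,18] → ·
  covered (4 px):
    · · █ █ · · · · ·
    · · · █ · · · · ·
    · · · █ · · · · ·
    · · · · · · · · ·
T1:
  2·area = 26  (B↔C swapped to make it positive)
  edge (6, 6)→(7, 2): d=(1,-4) inclusive
  edge (7, 2)→(14, 0): d=(7,-2) inclusive
  edge (14, 0)→(6, 6): d=(-8,6) inclusive
    (5,0)@(11, 1): e=[15,1,10] → █
    (6,0)@(13, 1): e=[23,5,-2] → ·
    (3,1)@(7, 3): e=[1,7,18] → █
    (4,1)@(9, 3): e=[9,11,6] → █
    (5,1)@(11, 3): e=[17,15,-6] → ·
    (3,2)@(7, 5): e=[3,21,2] → █
    (4,2)@(9, 5): e=[11,25,-10] → ·
    (3,3)@(7, 7): e=[5,35,-14] → ·
  covered (4 px):
    · · · · · █ · · ·
    · · · █ █ · · · ·
    · · · █ · · · · ·
    · · · · · · · · ·

Final: [[5,0],[3,1],[4,1],[3,2]]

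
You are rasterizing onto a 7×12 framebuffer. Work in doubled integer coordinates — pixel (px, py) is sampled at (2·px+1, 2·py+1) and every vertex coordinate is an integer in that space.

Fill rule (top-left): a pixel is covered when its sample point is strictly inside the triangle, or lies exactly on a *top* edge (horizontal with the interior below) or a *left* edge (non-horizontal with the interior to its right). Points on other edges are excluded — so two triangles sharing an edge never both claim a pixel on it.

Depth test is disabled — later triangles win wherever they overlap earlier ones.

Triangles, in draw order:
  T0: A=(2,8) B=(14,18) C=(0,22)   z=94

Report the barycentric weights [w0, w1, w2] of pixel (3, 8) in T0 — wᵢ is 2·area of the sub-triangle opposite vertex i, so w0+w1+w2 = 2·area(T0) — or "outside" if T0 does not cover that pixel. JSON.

T0:
  2·area = 188
  edge (2, 8)→(14, 18): d=(12,10) right/bottom  bias=-1
  edge (14, 18)→(0, 22): d=(-14,4) right/bottom  bias=-1
  edge (0, 22)→(2, 8): d=(2,-14) top-left  bias=+0
    (1,0)@(3, 1): e=[-94,282,0] → .  [on edge]
    (1,4)@(3, 9): e=[2,170,16] → X
    (2,4)@(5, 9): e=[-18,162,44] → .
    (1,5)@(3, 11): e=[26,142,20] → X
    (2,5)@(5, 11): e=[6,134,48] → X
    (3,5)@(7, 11): e=[-14,126,76] → .
    (1,6)@(3, 13): e=[50,114,24] → X
    (3,6)@(7, 13): e=[10,98,80] → X
    (4,6)@(9, 13): e=[-10,90,108] → .
    (0,7)@(1, 15): e=[94,94,0] → X  [on edge]
    (4,7)@(9, 15): e=[14,62,112] → X
    (5,7)@(11, 15): e=[-6,54,140] → .
  covered (24 px):
    . . . . . . .
    . . . . . . .
    . . . . . . .
    . . . . . . .
    . X . . . . .
    . X X . . . .
    . X X X . . .
    X X X X X . .
    X X X X X X .
    X X X X X . .
    X X . . . . .
    . . . . . . .

Final: [42,88,58]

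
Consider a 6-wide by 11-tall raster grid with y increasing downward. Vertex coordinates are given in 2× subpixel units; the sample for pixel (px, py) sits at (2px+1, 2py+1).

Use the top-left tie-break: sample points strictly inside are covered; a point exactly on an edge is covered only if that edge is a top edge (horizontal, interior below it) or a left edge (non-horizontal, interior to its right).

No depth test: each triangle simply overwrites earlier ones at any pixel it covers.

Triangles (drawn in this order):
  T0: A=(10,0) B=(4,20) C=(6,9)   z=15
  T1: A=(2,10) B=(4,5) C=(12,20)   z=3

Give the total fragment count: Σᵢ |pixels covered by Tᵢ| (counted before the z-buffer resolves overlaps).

T0:
  2·area = 26
  edge (10, 0)→(4, 20): d=(-6,20) right/bottom  bias=-1
  edge (4, 20)→(6, 9): d=(2,-11) top-left  bias=+0
  edge (6, 9)→(10, 0): d=(4,-9) top-left  bias=+0
    (4,1)@(9, 3): e=[2,21,3] → #
    (5,1)@(11, 3): e=[-38,43,21] → ·
    (4,2)@(9, 5): e=[-10,25,11] → ·
    (3,3)@(7, 7): e=[18,7,1] → #
    (4,3)@(9, 7): e=[-22,29,19] → ·
    (3,4)@(7, 9): e=[6,11,9] → #
    (4,4)@(9, 9): e=[-34,33,27] → ·
    (3,5)@(7, 11): e=[-6,15,17] → ·
    (2,7)@(5, 15): e=[10,1,15] → #
    (3,7)@(7, 15): e=[-30,23,33] → ·
    (2,8)@(5, 17): e=[-2,5,23] → ·
  covered (4 px):
    · · · · · ·
    · · · · # ·
    · · · · · ·
    · · · # · ·
    · · · # · ·
    · · · · · ·
    · · · · · ·
    · · # · · ·
    · · · · · ·
    · · · · · ·
    · · · · · ·
T1:
  2·area = 70
  edge (2, 10)→(4, 5): d=(2,-5) top-left  bias=+0
  edge (4, 5)→(12, 20): d=(8,15) right/bottom  bias=-1
  edge (12, 20)→(2, 10): d=(-10,-10) top-left  bias=+0
    (2,3)@(5, 7): e=[9,1,60] → #
    (3,3)@(7, 7): e=[19,-29,80] → ·
    (0,4)@(1, 9): e=[-7,77,0] → ·  [on edge]
    (1,4)@(3, 9): e=[3,47,20] → #
    (3,4)@(7, 9): e=[23,-13,60] → ·
    (1,5)@(3, 11): e=[7,63,0] → #  [on edge]
    (3,5)@(7, 11): e=[27,3,40] → #
    (4,5)@(9, 11): e=[37,-27,60] → ·
    (1,6)@(3, 13): e=[11,79,-20] → ·
    (2,6)@(5, 13): e=[21,49,0] → #  [on edge]
    (4,6)@(9, 13): e=[41,-11,40] → ·
    (2,7)@(5, 15): e=[25,65,-20] → ·
    (3,7)@(7, 15): e=[35,35,0] → #  [on edge]
    (4,8)@(9, 17): e=[49,21,0] → #  [on edge]
    (5,9)@(11, 19): e=[63,7,0] → #  [on edge]
  covered (12 px):
    · · · · · ·
    · · · · · ·
    · · · · · ·
    · · # · · ·
    · # # · · ·
    · # # # · ·
    · · # # · ·
    · · · # # ·
    · · · · # ·
    · · · · · #
    · · · · · ·

Final: 16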